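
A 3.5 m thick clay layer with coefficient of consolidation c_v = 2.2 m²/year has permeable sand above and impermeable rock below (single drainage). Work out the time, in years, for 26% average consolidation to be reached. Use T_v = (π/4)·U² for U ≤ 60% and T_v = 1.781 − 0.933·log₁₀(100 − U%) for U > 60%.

Drainage path length: H_d = H = 3.5 m (single drainage).
U ≤ 60%: T_v = (π/4)·U² = (π/4)×0.26² = 0.053093.
t = T_v·H_d²/c_v = 0.053093×3.5²/2.2 = 0.2956 years.

t ≈ 0.296 years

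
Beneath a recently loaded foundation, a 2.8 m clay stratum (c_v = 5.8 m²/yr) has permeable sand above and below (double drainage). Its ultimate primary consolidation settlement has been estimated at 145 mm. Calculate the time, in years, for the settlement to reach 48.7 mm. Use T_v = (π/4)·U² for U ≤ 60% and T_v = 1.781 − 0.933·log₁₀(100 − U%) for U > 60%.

Drainage path length: H_d = H/2 = 1.4 m (double drainage).
U = S(t)/S_ult = 48.7/145 = 0.3359.
U ≤ 60%: T_v = (π/4)·U² = (π/4)×0.33586² = 0.088596.
t = T_v·H_d²/c_v = 0.088596×1.4²/5.8 = 0.02994 years.

t ≈ 0.0299 years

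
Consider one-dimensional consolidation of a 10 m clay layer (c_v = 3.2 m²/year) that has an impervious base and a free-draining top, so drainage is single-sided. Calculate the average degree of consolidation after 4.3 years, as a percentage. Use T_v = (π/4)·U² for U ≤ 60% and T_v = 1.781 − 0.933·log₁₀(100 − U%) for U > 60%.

Drainage path length: H_d = H = 10 m (single drainage).
T_v = c_v·t/H_d² = 3.2×4.3/10² = 0.1376.
T_v = 0.1376 corresponds to the U ≤ 60% branch:
U = √(4T_v/π) = 0.4186

U ≈ 41.9 %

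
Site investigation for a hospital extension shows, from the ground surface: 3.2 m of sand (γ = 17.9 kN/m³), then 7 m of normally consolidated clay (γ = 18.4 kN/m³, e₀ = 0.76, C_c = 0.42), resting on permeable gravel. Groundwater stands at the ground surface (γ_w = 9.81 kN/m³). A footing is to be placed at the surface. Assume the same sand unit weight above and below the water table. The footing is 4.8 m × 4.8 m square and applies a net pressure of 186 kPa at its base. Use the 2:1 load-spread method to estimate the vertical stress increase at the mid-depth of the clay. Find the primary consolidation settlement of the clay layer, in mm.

Mid-depth of clay below the ground surface: z = 3.2 + 7/2 = 6.7 m.
Total vertical stress at mid-clay: σ_v = 17.9×3.2 + 18.4×3.5 = 121.68 kPa.
Pore pressure: u = 9.81×(6.7 − 0) = 65.727 kPa.
Initial effective stress: σ'_0 = σ_v − u = 121.68 − 65.727 = 55.953 kPa.
Stress increase at mid-clay by the 2:1 spreading method:
Δσ = qBL/((B+z)(L+z)) = 186×4.8×4.8/((4.8+6.7)(4.8+6.7)) = 32.404 kPa
Final effective stress: σ'_f = σ'_0 + Δσ = 55.953 + 32.404 = 88.357 kPa.
Normally consolidated clay, so the full stress increment lies on the virgin compression line:
S_c = C_c·H/(1+e₀)·log₁₀(σ'_f/σ'_0) = 0.42×7/(1+0.76)×log₁₀(88.357/55.953)
    = 1.6705 × 0.19842 = 0.3315 m

S_c ≈ 331 mm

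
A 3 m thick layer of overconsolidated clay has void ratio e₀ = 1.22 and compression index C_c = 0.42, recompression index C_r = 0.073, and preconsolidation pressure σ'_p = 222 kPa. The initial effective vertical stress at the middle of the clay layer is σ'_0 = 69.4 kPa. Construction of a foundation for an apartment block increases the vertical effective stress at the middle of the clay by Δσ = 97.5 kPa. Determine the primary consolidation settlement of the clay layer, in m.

S_c ≈ 0.0376 m

Final effective stress: σ'_f = 69.4 + 97.5 = 166.9 kPa.
σ'_f = 166.9 ≤ σ'_p = 222 kPa, so the clay remains overconsolidated and only the recompression index applies:
S_c = C_r·H/(1+e₀)·log₁₀(σ'_f/σ'_0) = 0.073×3/2.22×log₁₀(166.9/69.4)
    = 0.098652 × 0.3811 = 0.0376 m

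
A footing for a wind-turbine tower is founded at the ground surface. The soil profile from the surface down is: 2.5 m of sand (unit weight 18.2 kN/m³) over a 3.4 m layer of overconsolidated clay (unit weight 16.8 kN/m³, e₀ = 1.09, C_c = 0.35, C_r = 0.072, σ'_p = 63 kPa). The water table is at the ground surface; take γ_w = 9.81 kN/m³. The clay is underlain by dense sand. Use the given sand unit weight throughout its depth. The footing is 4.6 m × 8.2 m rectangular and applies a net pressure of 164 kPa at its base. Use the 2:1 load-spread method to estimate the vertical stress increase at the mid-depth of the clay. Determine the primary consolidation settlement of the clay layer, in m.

Mid-depth of clay below the ground surface: z = 2.5 + 3.4/2 = 4.2 m.
Total vertical stress at mid-clay: σ_v = 18.2×2.5 + 16.8×1.7 = 74.06 kPa.
Pore pressure: u = 9.81×(4.2 − 0) = 41.202 kPa.
Initial effective stress: σ'_0 = σ_v − u = 74.06 − 41.202 = 32.858 kPa.
Stress increase at mid-clay by the 2:1 spreading method:
Δσ = qBL/((B+z)(L+z)) = 164×4.6×8.2/((4.6+4.2)(8.2+4.2)) = 56.691 kPa
Final effective stress: σ'_f = 32.858 + 56.691 = 89.549 kPa.
σ'_f = 89.549 > σ'_p = 63 kPa, so the stress path crosses the preconsolidation pressure — recompression up to σ'_p, then virgin compression beyond:
S_c = H/(1+e₀)·[C_r·log₁₀(σ'_p/σ'_0) + C_c·log₁₀(σ'_f/σ'_p)]
    = 3.4/2.09 × [0.072×log₁₀(63/32.858) + 0.35×log₁₀(89.549/63)]
    = 1.6268 × [0.020354 + 0.053452] = 0.1201 m

S_c ≈ 0.12 m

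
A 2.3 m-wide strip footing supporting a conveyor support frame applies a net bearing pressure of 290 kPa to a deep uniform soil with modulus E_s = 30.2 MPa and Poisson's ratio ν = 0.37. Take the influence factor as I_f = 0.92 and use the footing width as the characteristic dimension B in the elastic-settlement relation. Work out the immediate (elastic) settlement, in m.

Immediate (elastic) settlement: S_e = q·B·(1−ν²)/E_s · I_f.
E_s = 30.2 MPa = 30200 kPa.
S_e = 290 × 2.3 × (1 − 0.37²) / 30200 × 0.92
    = 290 × 2.3 × 0.8631 / 30200 × 0.92
    = 0.01754 m

S_e ≈ 0.0175 m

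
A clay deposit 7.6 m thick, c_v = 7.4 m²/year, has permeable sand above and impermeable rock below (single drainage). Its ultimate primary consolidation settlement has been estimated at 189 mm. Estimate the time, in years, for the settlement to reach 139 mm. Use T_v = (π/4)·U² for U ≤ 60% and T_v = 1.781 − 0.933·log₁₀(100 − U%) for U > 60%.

Drainage path length: H_d = H = 7.6 m (single drainage).
U = S(t)/S_ult = 139/189 = 0.7354.
U > 60%: T_v = 1.781 − 0.933·log₁₀(100 − 73.545) = 0.4538.
t = T_v·H_d²/c_v = 0.4538×7.6²/7.4 = 3.542 years.

t ≈ 3.54 years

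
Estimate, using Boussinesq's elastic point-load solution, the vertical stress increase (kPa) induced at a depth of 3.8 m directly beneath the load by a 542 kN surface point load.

Boussinesq vertical stress below a point load on an elastic half-space:
Δσ_z = 3P/(2πz²) · [1 + (r/z)²]^(−5/2)
r/z = 0/3.8 = 0; [1+(r/z)²]^(−5/2) = 1.
Δσ_z = 3×542/(2π×3.8²) × 1 = 17.921 × 1 = 17.92 kPa

Δσ_z ≈ 17.9 kPa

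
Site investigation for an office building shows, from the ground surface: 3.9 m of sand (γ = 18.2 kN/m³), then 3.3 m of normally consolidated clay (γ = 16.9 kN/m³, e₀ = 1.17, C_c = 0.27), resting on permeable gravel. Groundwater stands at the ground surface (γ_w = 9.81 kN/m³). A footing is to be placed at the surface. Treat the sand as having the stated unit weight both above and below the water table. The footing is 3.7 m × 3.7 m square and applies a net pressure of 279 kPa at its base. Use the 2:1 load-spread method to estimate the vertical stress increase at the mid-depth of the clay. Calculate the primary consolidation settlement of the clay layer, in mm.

S_c ≈ 124 mm

Mid-depth of clay below the ground surface: z = 3.9 + 3.3/2 = 5.55 m.
Total vertical stress at mid-clay: σ_v = 18.2×3.9 + 16.9×1.65 = 98.865 kPa.
Pore pressure: u = 9.81×(5.55 − 0) = 54.446 kPa.
Initial effective stress: σ'_0 = σ_v − u = 98.865 − 54.446 = 44.419 kPa.
Stress increase at mid-clay by the 2:1 spreading method:
Δσ = qBL/((B+z)(L+z)) = 279×3.7×3.7/((3.7+5.55)(3.7+5.55)) = 44.64 kPa
Final effective stress: σ'_f = σ'_0 + Δσ = 44.419 + 44.64 = 89.059 kPa.
Normally consolidated clay, so the full stress increment lies on the virgin compression line:
S_c = C_c·H/(1+e₀)·log₁₀(σ'_f/σ'_0) = 0.27×3.3/(1+1.17)×log₁₀(89.059/44.419)
    = 0.4106 × 0.30211 = 0.124 m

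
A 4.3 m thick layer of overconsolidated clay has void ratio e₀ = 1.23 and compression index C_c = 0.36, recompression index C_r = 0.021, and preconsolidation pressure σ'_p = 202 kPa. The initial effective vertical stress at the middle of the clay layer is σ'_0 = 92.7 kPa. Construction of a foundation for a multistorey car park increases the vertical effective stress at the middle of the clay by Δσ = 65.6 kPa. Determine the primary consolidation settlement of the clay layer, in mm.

S_c ≈ 9.41 mm

Final effective stress: σ'_f = 92.7 + 65.6 = 158.3 kPa.
σ'_f = 158.3 ≤ σ'_p = 202 kPa, so the clay remains overconsolidated and only the recompression index applies:
S_c = C_r·H/(1+e₀)·log₁₀(σ'_f/σ'_0) = 0.021×4.3/2.23×log₁₀(158.3/92.7)
    = 0.040494 × 0.2324 = 0.009411 m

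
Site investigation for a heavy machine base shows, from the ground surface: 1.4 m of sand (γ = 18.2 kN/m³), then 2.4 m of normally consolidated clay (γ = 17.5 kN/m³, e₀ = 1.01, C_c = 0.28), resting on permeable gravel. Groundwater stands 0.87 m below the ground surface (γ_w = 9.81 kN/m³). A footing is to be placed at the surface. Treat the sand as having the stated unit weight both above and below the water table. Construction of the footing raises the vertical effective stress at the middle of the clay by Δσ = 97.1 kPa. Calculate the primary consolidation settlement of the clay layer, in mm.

S_c ≈ 211 mm

Mid-depth of clay below the ground surface: z = 1.4 + 2.4/2 = 2.6 m.
Total vertical stress at mid-clay: σ_v = 18.2×1.4 + 17.5×1.2 = 46.48 kPa.
Pore pressure: u = 9.81×(2.6 − 0.87) = 16.971 kPa.
Initial effective stress: σ'_0 = σ_v − u = 46.48 − 16.971 = 29.509 kPa.
Final effective stress: σ'_f = σ'_0 + Δσ = 29.509 + 97.1 = 126.61 kPa.
Normally consolidated clay, so the full stress increment lies on the virgin compression line:
S_c = C_c·H/(1+e₀)·log₁₀(σ'_f/σ'_0) = 0.28×2.4/(1+1.01)×log₁₀(126.61/29.509)
    = 0.33433 × 0.63251 = 0.2115 m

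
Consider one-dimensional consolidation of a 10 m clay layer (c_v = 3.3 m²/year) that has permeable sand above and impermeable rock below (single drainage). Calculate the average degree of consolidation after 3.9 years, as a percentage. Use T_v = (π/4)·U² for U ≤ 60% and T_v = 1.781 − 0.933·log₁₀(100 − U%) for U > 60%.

U ≈ 40.5 %

Drainage path length: H_d = H = 10 m (single drainage).
T_v = c_v·t/H_d² = 3.3×3.9/10² = 0.1287.
T_v = 0.1287 corresponds to the U ≤ 60% branch:
U = √(4T_v/π) = 0.4048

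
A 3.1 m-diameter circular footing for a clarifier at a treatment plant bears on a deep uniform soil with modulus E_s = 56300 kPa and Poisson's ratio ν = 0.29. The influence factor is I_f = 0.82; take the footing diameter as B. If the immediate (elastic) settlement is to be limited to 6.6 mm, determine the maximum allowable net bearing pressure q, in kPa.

q ≈ 160 kPa

S_e = q·B·(1−ν²)/E_s · I_f  ⇒  q = S_e·E_s / (B·(1−ν²)·I_f).
q = 0.0066 × 56300 / (3.1 × 0.9159 × 0.82) = 159.6 kPa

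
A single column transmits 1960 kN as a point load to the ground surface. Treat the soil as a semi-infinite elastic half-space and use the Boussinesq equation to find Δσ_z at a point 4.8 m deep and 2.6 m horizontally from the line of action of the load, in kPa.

Boussinesq vertical stress below a point load on an elastic half-space:
Δσ_z = 3P/(2πz²) · [1 + (r/z)²]^(−5/2)
r/z = 2.6/4.8 = 0.54167; [1+(r/z)²]^(−5/2) = 0.52561.
Δσ_z = 3×1960/(2π×4.8²) × 0.52561 = 40.618 × 0.52561 = 21.35 kPa

Δσ_z ≈ 21.3 kPa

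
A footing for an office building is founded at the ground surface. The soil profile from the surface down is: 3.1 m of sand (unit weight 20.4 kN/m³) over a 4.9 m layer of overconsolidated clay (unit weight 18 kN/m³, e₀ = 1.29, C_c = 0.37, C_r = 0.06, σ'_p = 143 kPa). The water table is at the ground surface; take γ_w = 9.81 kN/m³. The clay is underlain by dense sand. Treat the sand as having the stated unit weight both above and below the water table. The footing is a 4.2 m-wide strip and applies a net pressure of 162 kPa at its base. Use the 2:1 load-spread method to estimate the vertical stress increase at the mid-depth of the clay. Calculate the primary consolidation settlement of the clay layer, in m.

Mid-depth of clay below the ground surface: z = 3.1 + 4.9/2 = 5.55 m.
Total vertical stress at mid-clay: σ_v = 20.4×3.1 + 18×2.45 = 107.34 kPa.
Pore pressure: u = 9.81×(5.55 − 0) = 54.446 kPa.
Initial effective stress: σ'_0 = σ_v − u = 107.34 − 54.446 = 52.894 kPa.
Stress increase at mid-clay by the 2:1 spreading method:
Δσ = qB/(B+z) = 162×4.2/(4.2+5.55) = 69.785 kPa
Final effective stress: σ'_f = 52.894 + 69.785 = 122.68 kPa.
σ'_f = 122.68 ≤ σ'_p = 143 kPa, so the clay remains overconsolidated and only the recompression index applies:
S_c = C_r·H/(1+e₀)·log₁₀(σ'_f/σ'_0) = 0.06×4.9/2.29×log₁₀(122.68/52.894)
    = 0.12838 × 0.36537 = 0.04691 m

S_c ≈ 0.0469 m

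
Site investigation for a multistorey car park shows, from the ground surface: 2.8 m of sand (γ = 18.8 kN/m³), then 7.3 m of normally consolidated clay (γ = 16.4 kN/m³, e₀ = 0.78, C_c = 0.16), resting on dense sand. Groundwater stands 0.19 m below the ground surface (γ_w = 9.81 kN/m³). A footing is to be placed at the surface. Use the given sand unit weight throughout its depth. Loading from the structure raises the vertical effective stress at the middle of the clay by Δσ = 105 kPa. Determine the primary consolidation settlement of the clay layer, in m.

Mid-depth of clay below the ground surface: z = 2.8 + 7.3/2 = 6.45 m.
Total vertical stress at mid-clay: σ_v = 18.8×2.8 + 16.4×3.65 = 112.5 kPa.
Pore pressure: u = 9.81×(6.45 − 0.19) = 61.411 kPa.
Initial effective stress: σ'_0 = σ_v − u = 112.5 − 61.411 = 51.089 kPa.
Final effective stress: σ'_f = σ'_0 + Δσ = 51.089 + 105 = 156.09 kPa.
Normally consolidated clay, so the full stress increment lies on the virgin compression line:
S_c = C_c·H/(1+e₀)·log₁₀(σ'_f/σ'_0) = 0.16×7.3/(1+0.78)×log₁₀(156.09/51.089)
    = 0.65618 × 0.48505 = 0.3183 m

S_c ≈ 0.318 m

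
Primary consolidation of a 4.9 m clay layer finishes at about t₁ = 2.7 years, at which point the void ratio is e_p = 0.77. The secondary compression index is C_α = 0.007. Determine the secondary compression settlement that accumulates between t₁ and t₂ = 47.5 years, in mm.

Secondary compression: S_s = C_α·H/(1+e_p)·log₁₀(t₂/t₁)
S_s = 0.007×4.9/(1+0.77)×log₁₀(47.5/2.7)
    = 0.01938 × 1.245 = 0.02413 m

S_s ≈ 24.1 mm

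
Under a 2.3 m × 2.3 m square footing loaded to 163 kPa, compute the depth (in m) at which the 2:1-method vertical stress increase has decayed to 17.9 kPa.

2:1 spreading — at depth z the loaded area has grown by z in each plan dimension:
qB²/(B+z)² = Δσ_z ⇒ z = B(√(q/Δσ_z) − 1) = 2.3×(√(163/17.9) − 1) = 4.641 m

z ≈ 4.64 m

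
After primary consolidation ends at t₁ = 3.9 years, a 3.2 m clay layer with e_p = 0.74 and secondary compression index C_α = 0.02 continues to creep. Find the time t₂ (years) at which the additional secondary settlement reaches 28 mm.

S_s = C_α·H/(1+e_p)·log₁₀(t₂/t₁) ⇒ log₁₀(t₂/t₁) = S_s·(1+e_p)/(C_α·H).
log₁₀(t₂/t₁) = 0.028 × (1+0.74) / (0.02×3.2) = 0.7612
t₂ = t₁ × 10^0.7612 = 3.9 × 5.771 = 22.51 years

t₂ ≈ 22.5 years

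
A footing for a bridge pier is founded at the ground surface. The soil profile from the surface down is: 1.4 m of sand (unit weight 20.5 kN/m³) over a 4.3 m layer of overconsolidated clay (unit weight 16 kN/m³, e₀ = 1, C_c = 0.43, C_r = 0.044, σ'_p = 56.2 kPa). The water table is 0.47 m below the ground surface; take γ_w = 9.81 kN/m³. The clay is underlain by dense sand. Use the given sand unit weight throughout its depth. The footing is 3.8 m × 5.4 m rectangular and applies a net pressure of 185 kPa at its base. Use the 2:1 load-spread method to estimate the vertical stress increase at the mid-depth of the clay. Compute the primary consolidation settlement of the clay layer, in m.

Mid-depth of clay below the ground surface: z = 1.4 + 4.3/2 = 3.55 m.
Total vertical stress at mid-clay: σ_v = 20.5×1.4 + 16×2.15 = 63.1 kPa.
Pore pressure: u = 9.81×(3.55 − 0.47) = 30.215 kPa.
Initial effective stress: σ'_0 = σ_v − u = 63.1 − 30.215 = 32.885 kPa.
Stress increase at mid-clay by the 2:1 spreading method:
Δσ = qBL/((B+z)(L+z)) = 185×3.8×5.4/((3.8+3.55)(5.4+3.55)) = 57.708 kPa
Final effective stress: σ'_f = 32.885 + 57.708 = 90.593 kPa.
σ'_f = 90.593 > σ'_p = 56.2 kPa, so the stress path crosses the preconsolidation pressure — recompression up to σ'_p, then virgin compression beyond:
S_c = H/(1+e₀)·[C_r·log₁₀(σ'_p/σ'_0) + C_c·log₁₀(σ'_f/σ'_p)]
    = 4.3/2 × [0.044×log₁₀(56.2/32.885) + 0.43×log₁₀(90.593/56.2)]
    = 2.15 × [0.01024 + 0.089164] = 0.2137 m

S_c ≈ 0.214 m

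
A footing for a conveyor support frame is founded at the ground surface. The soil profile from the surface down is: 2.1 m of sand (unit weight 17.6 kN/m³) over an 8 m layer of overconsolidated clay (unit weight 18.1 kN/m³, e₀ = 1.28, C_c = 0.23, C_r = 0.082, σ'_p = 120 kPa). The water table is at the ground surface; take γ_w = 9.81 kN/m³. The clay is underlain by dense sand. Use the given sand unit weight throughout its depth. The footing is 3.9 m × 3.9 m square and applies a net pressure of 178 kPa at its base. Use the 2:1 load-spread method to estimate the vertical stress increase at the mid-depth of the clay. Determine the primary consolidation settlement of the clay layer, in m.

S_c ≈ 0.0545 m

Mid-depth of clay below the ground surface: z = 2.1 + 8/2 = 6.1 m.
Total vertical stress at mid-clay: σ_v = 17.6×2.1 + 18.1×4 = 109.36 kPa.
Pore pressure: u = 9.81×(6.1 − 0) = 59.841 kPa.
Initial effective stress: σ'_0 = σ_v − u = 109.36 − 59.841 = 49.519 kPa.
Stress increase at mid-clay by the 2:1 spreading method:
Δσ = qBL/((B+z)(L+z)) = 178×3.9×3.9/((3.9+6.1)(3.9+6.1)) = 27.074 kPa
Final effective stress: σ'_f = 49.519 + 27.074 = 76.593 kPa.
σ'_f = 76.593 ≤ σ'_p = 120 kPa, so the clay remains overconsolidated and only the recompression index applies:
S_c = C_r·H/(1+e₀)·log₁₀(σ'_f/σ'_0) = 0.082×8/2.28×log₁₀(76.593/49.519)
    = 0.28772 × 0.18942 = 0.0545 m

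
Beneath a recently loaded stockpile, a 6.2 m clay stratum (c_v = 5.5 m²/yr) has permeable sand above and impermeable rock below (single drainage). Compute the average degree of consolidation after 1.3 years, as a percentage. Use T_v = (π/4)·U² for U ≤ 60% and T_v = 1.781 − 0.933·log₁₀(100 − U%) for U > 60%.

U ≈ 48.7 %

Drainage path length: H_d = H = 6.2 m (single drainage).
T_v = c_v·t/H_d² = 5.5×1.3/6.2² = 0.186.
T_v = 0.186 corresponds to the U ≤ 60% branch:
U = √(4T_v/π) = 0.4866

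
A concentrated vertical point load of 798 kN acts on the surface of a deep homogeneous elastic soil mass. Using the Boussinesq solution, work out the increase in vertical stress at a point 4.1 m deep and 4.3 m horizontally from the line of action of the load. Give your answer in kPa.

Boussinesq vertical stress below a point load on an elastic half-space:
Δσ_z = 3P/(2πz²) · [1 + (r/z)²]^(−5/2)
r/z = 4.3/4.1 = 1.0488; [1+(r/z)²]^(−5/2) = 0.15649.
Δσ_z = 3×798/(2π×4.1²) × 0.15649 = 22.666 × 0.15649 = 3.547 kPa

Δσ_z ≈ 3.55 kPa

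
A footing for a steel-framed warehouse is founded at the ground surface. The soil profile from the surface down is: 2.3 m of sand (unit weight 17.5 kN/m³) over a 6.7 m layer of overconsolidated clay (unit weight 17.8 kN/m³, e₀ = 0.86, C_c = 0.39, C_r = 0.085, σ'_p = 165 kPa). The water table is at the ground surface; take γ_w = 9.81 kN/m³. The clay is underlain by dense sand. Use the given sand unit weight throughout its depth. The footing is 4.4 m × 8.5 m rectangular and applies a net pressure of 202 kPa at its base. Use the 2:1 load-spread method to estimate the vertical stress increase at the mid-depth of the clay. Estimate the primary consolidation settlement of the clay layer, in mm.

Mid-depth of clay below the ground surface: z = 2.3 + 6.7/2 = 5.65 m.
Total vertical stress at mid-clay: σ_v = 17.5×2.3 + 17.8×3.35 = 99.88 kPa.
Pore pressure: u = 9.81×(5.65 − 0) = 55.427 kPa.
Initial effective stress: σ'_0 = σ_v − u = 99.88 − 55.427 = 44.453 kPa.
Stress increase at mid-clay by the 2:1 spreading method:
Δσ = qBL/((B+z)(L+z)) = 202×4.4×8.5/((4.4+5.65)(8.5+5.65)) = 53.125 kPa
Final effective stress: σ'_f = 44.453 + 53.125 = 97.578 kPa.
σ'_f = 97.578 ≤ σ'_p = 165 kPa, so the clay remains overconsolidated and only the recompression index applies:
S_c = C_r·H/(1+e₀)·log₁₀(σ'_f/σ'_0) = 0.085×6.7/1.86×log₁₀(97.578/44.453)
    = 0.30619 × 0.34145 = 0.1045 m

S_c ≈ 105 mm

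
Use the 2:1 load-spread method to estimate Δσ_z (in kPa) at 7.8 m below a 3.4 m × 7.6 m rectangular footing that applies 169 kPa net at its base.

By the 2:1 method the load spreads at 1 horizontal : 2 vertical, so at depth z the loaded area has grown by z in each plan dimension:
Δσ = qBL/((B+z)(L+z)) = 169×3.4×7.6/((3.4+7.8)(7.6+7.8)) = 25.319 kPa

Δσ_z ≈ 25.3 kPa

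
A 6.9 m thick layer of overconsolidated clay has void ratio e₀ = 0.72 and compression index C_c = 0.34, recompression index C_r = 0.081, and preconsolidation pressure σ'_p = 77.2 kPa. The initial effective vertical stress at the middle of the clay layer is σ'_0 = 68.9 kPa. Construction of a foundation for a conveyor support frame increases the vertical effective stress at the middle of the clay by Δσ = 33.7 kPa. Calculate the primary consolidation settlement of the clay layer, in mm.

S_c ≈ 185 mm

Final effective stress: σ'_f = 68.9 + 33.7 = 102.6 kPa.
σ'_f = 102.6 > σ'_p = 77.2 kPa, so the stress path crosses the preconsolidation pressure — recompression up to σ'_p, then virgin compression beyond:
S_c = H/(1+e₀)·[C_r·log₁₀(σ'_p/σ'_0) + C_c·log₁₀(σ'_f/σ'_p)]
    = 6.9/1.72 × [0.081×log₁₀(77.2/68.9) + 0.34×log₁₀(102.6/77.2)]
    = 4.0116 × [0.0040012 + 0.042] = 0.1845 m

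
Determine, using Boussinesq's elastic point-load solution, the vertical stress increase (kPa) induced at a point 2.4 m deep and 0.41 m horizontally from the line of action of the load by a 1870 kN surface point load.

Δσ_z ≈ 144 kPa

Boussinesq vertical stress below a point load on an elastic half-space:
Δσ_z = 3P/(2πz²) · [1 + (r/z)²]^(−5/2)
r/z = 0.41/2.4 = 0.17083; [1+(r/z)²]^(−5/2) = 0.93061.
Δσ_z = 3×1870/(2π×2.4²) × 0.93061 = 155.01 × 0.93061 = 144.3 kPa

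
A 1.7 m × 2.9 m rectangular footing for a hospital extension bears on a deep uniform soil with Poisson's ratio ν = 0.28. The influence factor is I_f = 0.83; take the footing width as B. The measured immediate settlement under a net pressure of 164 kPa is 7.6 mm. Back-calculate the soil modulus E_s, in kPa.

E_s ≈ 28100 kPa

S_e = q·B·(1−ν²)/E_s · I_f  ⇒  E_s = q·B·(1−ν²)·I_f / S_e.
E_s = 164 × 1.7 × 0.9216 × 0.83 / 0.0076 = 28060 kPa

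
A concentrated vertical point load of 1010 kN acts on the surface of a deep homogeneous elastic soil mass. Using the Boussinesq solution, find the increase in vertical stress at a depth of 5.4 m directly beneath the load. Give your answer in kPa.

Boussinesq vertical stress below a point load on an elastic half-space:
Δσ_z = 3P/(2πz²) · [1 + (r/z)²]^(−5/2)
r/z = 0/5.4 = 0; [1+(r/z)²]^(−5/2) = 1.
Δσ_z = 3×1010/(2π×5.4²) × 1 = 16.538 × 1 = 16.54 kPa

Δσ_z ≈ 16.5 kPa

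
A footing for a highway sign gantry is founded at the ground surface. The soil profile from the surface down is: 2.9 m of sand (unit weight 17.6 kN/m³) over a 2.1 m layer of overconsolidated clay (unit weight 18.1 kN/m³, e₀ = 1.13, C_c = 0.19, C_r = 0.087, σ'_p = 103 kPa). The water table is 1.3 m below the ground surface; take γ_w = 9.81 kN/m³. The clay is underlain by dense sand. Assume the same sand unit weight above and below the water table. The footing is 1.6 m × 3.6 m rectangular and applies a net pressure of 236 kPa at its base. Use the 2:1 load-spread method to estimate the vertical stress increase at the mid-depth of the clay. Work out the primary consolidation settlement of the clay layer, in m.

S_c ≈ 0.0206 m

Mid-depth of clay below the ground surface: z = 2.9 + 2.1/2 = 3.95 m.
Total vertical stress at mid-clay: σ_v = 17.6×2.9 + 18.1×1.05 = 70.045 kPa.
Pore pressure: u = 9.81×(3.95 − 1.3) = 25.997 kPa.
Initial effective stress: σ'_0 = σ_v − u = 70.045 − 25.997 = 44.048 kPa.
Stress increase at mid-clay by the 2:1 spreading method:
Δσ = qBL/((B+z)(L+z)) = 236×1.6×3.6/((1.6+3.95)(3.6+3.95)) = 32.441 kPa
Final effective stress: σ'_f = 44.048 + 32.441 = 76.489 kPa.
σ'_f = 76.489 ≤ σ'_p = 103 kPa, so the clay remains overconsolidated and only the recompression index applies:
S_c = C_r·H/(1+e₀)·log₁₀(σ'_f/σ'_0) = 0.087×2.1/2.13×log₁₀(76.489/44.048)
    = 0.085775 × 0.23967 = 0.02056 m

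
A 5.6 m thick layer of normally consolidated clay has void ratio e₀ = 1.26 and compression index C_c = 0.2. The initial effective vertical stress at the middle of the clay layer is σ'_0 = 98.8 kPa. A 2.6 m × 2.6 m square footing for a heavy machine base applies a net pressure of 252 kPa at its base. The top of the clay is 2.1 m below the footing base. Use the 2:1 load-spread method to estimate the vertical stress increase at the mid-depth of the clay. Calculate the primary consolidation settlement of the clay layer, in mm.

S_c ≈ 57.6 mm

Mid-depth of clay below the footing base: z = 2.1 + 5.6/2 = 4.9 m.
Stress increase at mid-clay by the 2:1 spreading method:
Δσ = qBL/((B+z)(L+z)) = 252×2.6×2.6/((2.6+4.9)(2.6+4.9)) = 30.285 kPa
Final effective stress: σ'_f = σ'_0 + Δσ = 98.8 + 30.285 = 129.09 kPa.
Normally consolidated clay, so the full stress increment lies on the virgin compression line:
S_c = C_c·H/(1+e₀)·log₁₀(σ'_f/σ'_0) = 0.2×5.6/(1+1.26)×log₁₀(129.09/98.8)
    = 0.49558 × 0.11614 = 0.05756 m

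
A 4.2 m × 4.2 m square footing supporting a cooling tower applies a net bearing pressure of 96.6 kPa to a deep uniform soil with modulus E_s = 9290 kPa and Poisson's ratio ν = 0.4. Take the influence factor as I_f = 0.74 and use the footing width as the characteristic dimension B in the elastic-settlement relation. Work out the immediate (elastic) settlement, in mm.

Immediate (elastic) settlement: S_e = q·B·(1−ν²)/E_s · I_f.
S_e = 96.6 × 4.2 × (1 − 0.4²) / 9290 × 0.74
    = 96.6 × 4.2 × 0.84 / 9290 × 0.74
    = 0.02715 m = 27.15 mm

S_e ≈ 27.1 mm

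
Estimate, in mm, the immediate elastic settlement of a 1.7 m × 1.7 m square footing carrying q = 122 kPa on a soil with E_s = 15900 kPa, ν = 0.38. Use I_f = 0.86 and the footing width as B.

S_e ≈ 9.6 mm

Immediate (elastic) settlement: S_e = q·B·(1−ν²)/E_s · I_f.
S_e = 122 × 1.7 × (1 − 0.38²) / 15900 × 0.86
    = 122 × 1.7 × 0.8556 / 15900 × 0.86
    = 0.009598 m = 9.598 mm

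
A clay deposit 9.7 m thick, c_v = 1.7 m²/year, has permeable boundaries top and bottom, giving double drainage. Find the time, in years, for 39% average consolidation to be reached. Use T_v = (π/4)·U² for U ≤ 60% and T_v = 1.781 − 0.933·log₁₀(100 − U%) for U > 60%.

Drainage path length: H_d = H/2 = 4.85 m (double drainage).
U ≤ 60%: T_v = (π/4)·U² = (π/4)×0.39² = 0.11946.
t = T_v·H_d²/c_v = 0.11946×4.85²/1.7 = 1.653 years.

t ≈ 1.65 years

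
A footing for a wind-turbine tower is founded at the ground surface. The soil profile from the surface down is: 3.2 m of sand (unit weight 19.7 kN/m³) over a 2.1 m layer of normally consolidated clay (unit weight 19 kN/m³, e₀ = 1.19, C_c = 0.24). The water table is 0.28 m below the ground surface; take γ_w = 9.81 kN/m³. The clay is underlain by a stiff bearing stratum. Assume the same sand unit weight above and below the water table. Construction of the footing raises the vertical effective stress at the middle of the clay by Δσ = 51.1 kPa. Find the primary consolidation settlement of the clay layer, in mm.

Mid-depth of clay below the ground surface: z = 3.2 + 2.1/2 = 4.25 m.
Total vertical stress at mid-clay: σ_v = 19.7×3.2 + 19×1.05 = 82.99 kPa.
Pore pressure: u = 9.81×(4.25 − 0.28) = 38.946 kPa.
Initial effective stress: σ'_0 = σ_v − u = 82.99 − 38.946 = 44.044 kPa.
Final effective stress: σ'_f = σ'_0 + Δσ = 44.044 + 51.1 = 95.144 kPa.
Normally consolidated clay, so the full stress increment lies on the virgin compression line:
S_c = C_c·H/(1+e₀)·log₁₀(σ'_f/σ'_0) = 0.24×2.1/(1+1.19)×log₁₀(95.144/44.044)
    = 0.23014 × 0.33449 = 0.07698 m

S_c ≈ 77 mm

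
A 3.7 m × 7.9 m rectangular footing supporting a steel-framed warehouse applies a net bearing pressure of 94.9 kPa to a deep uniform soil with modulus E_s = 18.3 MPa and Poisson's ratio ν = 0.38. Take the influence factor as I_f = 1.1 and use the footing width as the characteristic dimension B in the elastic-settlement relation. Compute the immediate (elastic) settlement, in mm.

S_e ≈ 18.1 mm

Immediate (elastic) settlement: S_e = q·B·(1−ν²)/E_s · I_f.
E_s = 18.3 MPa = 18300 kPa.
S_e = 94.9 × 3.7 × (1 − 0.38²) / 18300 × 1.1
    = 94.9 × 3.7 × 0.8556 / 18300 × 1.1
    = 0.01806 m = 18.06 mm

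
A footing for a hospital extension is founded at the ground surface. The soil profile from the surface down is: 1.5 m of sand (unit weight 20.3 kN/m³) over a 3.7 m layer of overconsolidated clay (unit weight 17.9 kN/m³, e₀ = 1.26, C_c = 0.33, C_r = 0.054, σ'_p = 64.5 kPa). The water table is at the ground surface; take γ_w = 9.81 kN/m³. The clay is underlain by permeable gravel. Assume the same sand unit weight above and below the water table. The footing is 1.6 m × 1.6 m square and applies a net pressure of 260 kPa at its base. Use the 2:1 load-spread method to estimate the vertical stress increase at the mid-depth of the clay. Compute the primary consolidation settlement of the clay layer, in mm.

S_c ≈ 24.3 mm

Mid-depth of clay below the ground surface: z = 1.5 + 3.7/2 = 3.35 m.
Total vertical stress at mid-clay: σ_v = 20.3×1.5 + 17.9×1.85 = 63.565 kPa.
Pore pressure: u = 9.81×(3.35 − 0) = 32.864 kPa.
Initial effective stress: σ'_0 = σ_v − u = 63.565 − 32.864 = 30.701 kPa.
Stress increase at mid-clay by the 2:1 spreading method:
Δσ = qBL/((B+z)(L+z)) = 260×1.6×1.6/((1.6+3.35)(1.6+3.35)) = 27.165 kPa
Final effective stress: σ'_f = 30.701 + 27.165 = 57.866 kPa.
σ'_f = 57.866 ≤ σ'_p = 64.5 kPa, so the clay remains overconsolidated and only the recompression index applies:
S_c = C_r·H/(1+e₀)·log₁₀(σ'_f/σ'_0) = 0.054×3.7/2.26×log₁₀(57.866/30.701)
    = 0.088409 × 0.27527 = 0.02434 m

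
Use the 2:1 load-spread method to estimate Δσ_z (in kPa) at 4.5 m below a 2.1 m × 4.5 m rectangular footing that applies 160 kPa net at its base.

Δσ_z ≈ 25.5 kPa

By the 2:1 method the load spreads at 1 horizontal : 2 vertical, so at depth z the loaded area has grown by z in each plan dimension:
Δσ = qBL/((B+z)(L+z)) = 160×2.1×4.5/((2.1+4.5)(4.5+4.5)) = 25.455 kPa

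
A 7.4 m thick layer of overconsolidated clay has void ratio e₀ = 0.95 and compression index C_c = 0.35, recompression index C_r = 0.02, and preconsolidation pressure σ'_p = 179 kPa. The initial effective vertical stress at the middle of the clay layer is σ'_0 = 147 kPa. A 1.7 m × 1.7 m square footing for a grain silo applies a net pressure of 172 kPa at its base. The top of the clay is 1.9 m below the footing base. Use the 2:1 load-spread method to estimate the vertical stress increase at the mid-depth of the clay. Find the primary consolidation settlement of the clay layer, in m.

S_c ≈ 0.00203 m

Mid-depth of clay below the footing base: z = 1.9 + 7.4/2 = 5.6 m.
Stress increase at mid-clay by the 2:1 spreading method:
Δσ = qBL/((B+z)(L+z)) = 172×1.7×1.7/((1.7+5.6)(1.7+5.6)) = 9.3278 kPa
Final effective stress: σ'_f = 147 + 9.3278 = 156.33 kPa.
σ'_f = 156.33 ≤ σ'_p = 179 kPa, so the clay remains overconsolidated and only the recompression index applies:
S_c = C_r·H/(1+e₀)·log₁₀(σ'_f/σ'_0) = 0.02×7.4/1.95×log₁₀(156.33/147)
    = 0.075898 × 0.026725 = 0.002028 m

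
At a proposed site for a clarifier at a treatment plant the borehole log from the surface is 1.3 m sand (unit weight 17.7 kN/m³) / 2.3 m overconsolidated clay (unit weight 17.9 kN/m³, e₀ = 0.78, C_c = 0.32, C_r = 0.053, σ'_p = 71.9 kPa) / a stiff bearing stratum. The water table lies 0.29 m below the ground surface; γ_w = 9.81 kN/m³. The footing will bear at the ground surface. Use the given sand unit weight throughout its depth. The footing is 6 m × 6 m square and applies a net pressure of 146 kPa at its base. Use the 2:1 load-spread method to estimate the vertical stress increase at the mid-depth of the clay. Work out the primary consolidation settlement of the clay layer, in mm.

S_c ≈ 86.6 mm

Mid-depth of clay below the ground surface: z = 1.3 + 2.3/2 = 2.45 m.
Total vertical stress at mid-clay: σ_v = 17.7×1.3 + 17.9×1.15 = 43.595 kPa.
Pore pressure: u = 9.81×(2.45 − 0.29) = 21.19 kPa.
Initial effective stress: σ'_0 = σ_v − u = 43.595 − 21.19 = 22.405 kPa.
Stress increase at mid-clay by the 2:1 spreading method:
Δσ = qBL/((B+z)(L+z)) = 146×6×6/((6+2.45)(6+2.45)) = 73.611 kPa
Final effective stress: σ'_f = 22.405 + 73.611 = 96.016 kPa.
σ'_f = 96.016 > σ'_p = 71.9 kPa, so the stress path crosses the preconsolidation pressure — recompression up to σ'_p, then virgin compression beyond:
S_c = H/(1+e₀)·[C_r·log₁₀(σ'_p/σ'_0) + C_c·log₁₀(σ'_f/σ'_p)]
    = 2.3/1.78 × [0.053×log₁₀(71.9/22.405) + 0.32×log₁₀(96.016/71.9)]
    = 1.2921 × [0.026838 + 0.040197] = 0.08662 m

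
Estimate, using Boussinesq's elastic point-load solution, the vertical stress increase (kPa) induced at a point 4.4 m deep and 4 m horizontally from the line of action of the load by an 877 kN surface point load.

Boussinesq vertical stress below a point load on an elastic half-space:
Δσ_z = 3P/(2πz²) · [1 + (r/z)²]^(−5/2)
r/z = 4/4.4 = 0.90909; [1+(r/z)²]^(−5/2) = 0.22181.
Δσ_z = 3×877/(2π×4.4²) × 0.22181 = 21.629 × 0.22181 = 4.798 kPa

Δσ_z ≈ 4.8 kPa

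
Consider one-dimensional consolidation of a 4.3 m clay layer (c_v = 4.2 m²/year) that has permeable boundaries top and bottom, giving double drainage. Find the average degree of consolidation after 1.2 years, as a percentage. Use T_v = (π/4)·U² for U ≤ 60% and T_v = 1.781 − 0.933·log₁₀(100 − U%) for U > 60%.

Drainage path length: H_d = H/2 = 2.15 m (double drainage).
T_v = c_v·t/H_d² = 4.2×1.2/2.15² = 1.0903.
T_v = 1.0903 corresponds to the U > 60% branch:
U = 1 − 10^((1.781 − T_v)/0.933)/100 = 0.945

U ≈ 94.5 %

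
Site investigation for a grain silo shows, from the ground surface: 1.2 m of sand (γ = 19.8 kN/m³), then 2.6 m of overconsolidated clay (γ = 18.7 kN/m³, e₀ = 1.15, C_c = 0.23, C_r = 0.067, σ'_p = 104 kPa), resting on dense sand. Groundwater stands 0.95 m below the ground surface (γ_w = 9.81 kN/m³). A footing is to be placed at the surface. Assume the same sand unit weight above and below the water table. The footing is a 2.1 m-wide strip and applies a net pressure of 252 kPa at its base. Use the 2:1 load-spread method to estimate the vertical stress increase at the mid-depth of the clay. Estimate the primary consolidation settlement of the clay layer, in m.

S_c ≈ 0.0831 m

Mid-depth of clay below the ground surface: z = 1.2 + 2.6/2 = 2.5 m.
Total vertical stress at mid-clay: σ_v = 19.8×1.2 + 18.7×1.3 = 48.07 kPa.
Pore pressure: u = 9.81×(2.5 − 0.95) = 15.206 kPa.
Initial effective stress: σ'_0 = σ_v − u = 48.07 − 15.206 = 32.864 kPa.
Stress increase at mid-clay by the 2:1 spreading method:
Δσ = qB/(B+z) = 252×2.1/(2.1+2.5) = 115.04 kPa
Final effective stress: σ'_f = 32.864 + 115.04 = 147.9 kPa.
σ'_f = 147.9 > σ'_p = 104 kPa, so the stress path crosses the preconsolidation pressure — recompression up to σ'_p, then virgin compression beyond:
S_c = H/(1+e₀)·[C_r·log₁₀(σ'_p/σ'_0) + C_c·log₁₀(σ'_f/σ'_p)]
    = 2.6/2.15 × [0.067×log₁₀(104/32.864) + 0.23×log₁₀(147.9/104)]
    = 1.2093 × [0.033521 + 0.035175] = 0.08307 m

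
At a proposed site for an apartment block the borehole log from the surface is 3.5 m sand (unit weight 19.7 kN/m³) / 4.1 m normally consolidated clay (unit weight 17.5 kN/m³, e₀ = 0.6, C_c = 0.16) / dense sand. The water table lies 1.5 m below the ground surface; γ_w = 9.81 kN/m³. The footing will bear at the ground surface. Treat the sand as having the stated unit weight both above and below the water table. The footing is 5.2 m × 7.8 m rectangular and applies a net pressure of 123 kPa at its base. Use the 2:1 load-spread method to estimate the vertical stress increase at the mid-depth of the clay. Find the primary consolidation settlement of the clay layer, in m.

Mid-depth of clay below the ground surface: z = 3.5 + 4.1/2 = 5.55 m.
Total vertical stress at mid-clay: σ_v = 19.7×3.5 + 17.5×2.05 = 104.83 kPa.
Pore pressure: u = 9.81×(5.55 − 1.5) = 39.73 kPa.
Initial effective stress: σ'_0 = σ_v − u = 104.83 − 39.73 = 65.1 kPa.
Stress increase at mid-clay by the 2:1 spreading method:
Δσ = qBL/((B+z)(L+z)) = 123×5.2×7.8/((5.2+5.55)(7.8+5.55)) = 34.763 kPa
Final effective stress: σ'_f = σ'_0 + Δσ = 65.1 + 34.763 = 99.863 kPa.
Normally consolidated clay, so the full stress increment lies on the virgin compression line:
S_c = C_c·H/(1+e₀)·log₁₀(σ'_f/σ'_0) = 0.16×4.1/(1+0.6)×log₁₀(99.863/65.1)
    = 0.41 × 0.18582 = 0.07619 m

S_c ≈ 0.0762 m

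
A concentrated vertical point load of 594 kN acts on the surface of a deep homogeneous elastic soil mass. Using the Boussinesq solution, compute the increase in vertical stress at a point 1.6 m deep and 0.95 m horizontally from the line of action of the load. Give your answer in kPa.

Boussinesq vertical stress below a point load on an elastic half-space:
Δσ_z = 3P/(2πz²) · [1 + (r/z)²]^(−5/2)
r/z = 0.95/1.6 = 0.59375; [1+(r/z)²]^(−5/2) = 0.47003.
Δσ_z = 3×594/(2π×1.6²) × 0.47003 = 110.79 × 0.47003 = 52.07 kPa

Δσ_z ≈ 52.1 kPa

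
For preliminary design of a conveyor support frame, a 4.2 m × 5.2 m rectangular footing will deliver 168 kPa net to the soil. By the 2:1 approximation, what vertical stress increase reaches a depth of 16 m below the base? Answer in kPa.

By the 2:1 method the load spreads at 1 horizontal : 2 vertical, so at depth z the loaded area has grown by z in each plan dimension:
Δσ = qBL/((B+z)(L+z)) = 168×4.2×5.2/((4.2+16)(5.2+16)) = 8.5679 kPa

Δσ_z ≈ 8.57 kPa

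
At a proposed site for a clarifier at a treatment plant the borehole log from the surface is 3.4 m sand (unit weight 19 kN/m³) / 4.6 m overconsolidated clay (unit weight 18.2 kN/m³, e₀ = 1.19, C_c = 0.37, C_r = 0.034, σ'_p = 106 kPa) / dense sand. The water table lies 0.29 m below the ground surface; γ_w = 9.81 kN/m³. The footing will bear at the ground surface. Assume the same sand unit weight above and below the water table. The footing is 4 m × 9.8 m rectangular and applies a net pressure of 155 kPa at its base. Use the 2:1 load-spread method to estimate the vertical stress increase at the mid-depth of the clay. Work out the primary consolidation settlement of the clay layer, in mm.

S_c ≈ 17.5 mm

Mid-depth of clay below the ground surface: z = 3.4 + 4.6/2 = 5.7 m.
Total vertical stress at mid-clay: σ_v = 19×3.4 + 18.2×2.3 = 106.46 kPa.
Pore pressure: u = 9.81×(5.7 − 0.29) = 53.072 kPa.
Initial effective stress: σ'_0 = σ_v − u = 106.46 − 53.072 = 53.388 kPa.
Stress increase at mid-clay by the 2:1 spreading method:
Δσ = qBL/((B+z)(L+z)) = 155×4×9.8/((4+5.7)(9.8+5.7)) = 40.412 kPa
Final effective stress: σ'_f = 53.388 + 40.412 = 93.8 kPa.
σ'_f = 93.8 ≤ σ'_p = 106 kPa, so the clay remains overconsolidated and only the recompression index applies:
S_c = C_r·H/(1+e₀)·log₁₀(σ'_f/σ'_0) = 0.034×4.6/2.19×log₁₀(93.8/53.388)
    = 0.071417 × 0.24476 = 0.01748 m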